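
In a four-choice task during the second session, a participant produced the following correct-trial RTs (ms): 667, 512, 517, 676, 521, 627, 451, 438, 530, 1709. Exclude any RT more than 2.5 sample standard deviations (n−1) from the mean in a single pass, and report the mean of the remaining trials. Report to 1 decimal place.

548.8 ms

n = 10, ΣRT = 6648, M = 664.800
Σ(x−M)² = 1273103.60; s = √(1273103.60/9) = 376.106
Cutoffs: 664.800 ± 2.5·376.106 → [-275.5, 1605.1]
Outside: 1709 → excluded.
Retained (n=9): Σ = 4939, mean = 4939/9 = 548.778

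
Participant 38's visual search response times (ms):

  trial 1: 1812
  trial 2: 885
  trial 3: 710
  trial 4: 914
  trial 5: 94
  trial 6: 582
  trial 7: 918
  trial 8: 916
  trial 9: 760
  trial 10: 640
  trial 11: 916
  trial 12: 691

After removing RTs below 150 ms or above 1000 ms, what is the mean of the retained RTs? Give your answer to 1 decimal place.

793.2 ms

Excluded: 94, 1812
Retained (n=10): Σ = 7932
Mean = 7932/10 = 793.2000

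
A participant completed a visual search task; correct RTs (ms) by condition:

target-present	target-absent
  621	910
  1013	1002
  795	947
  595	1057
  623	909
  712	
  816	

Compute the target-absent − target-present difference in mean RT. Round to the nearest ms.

M(target-present) = 5175/7 = 739.286
M(target-absent) = 4825/5 = 965.000
Difference = 965.000 − 739.286 = 225.714 ms

226 ms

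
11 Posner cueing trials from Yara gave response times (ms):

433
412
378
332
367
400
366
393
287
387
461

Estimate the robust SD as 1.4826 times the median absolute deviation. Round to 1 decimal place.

31.1 ms

Sorted: 287, 332, 366, 367, 378, 387, 393, 400, 412, 433, 461 → median = 387
|x − 387| sorted: 0, 6, 9, 13, 20, 21, 25, 46, 55, 74, 100 → MAD = 21
Robust SD ≈ 1.4826 × 21 = 31.135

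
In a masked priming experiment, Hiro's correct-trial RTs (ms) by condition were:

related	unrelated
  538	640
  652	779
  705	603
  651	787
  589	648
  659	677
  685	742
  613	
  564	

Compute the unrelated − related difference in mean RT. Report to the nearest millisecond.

M(related) = 5656/9 = 628.444
M(unrelated) = 4876/7 = 696.571
Difference = 696.571 − 628.444 = 68.127 ms

68 ms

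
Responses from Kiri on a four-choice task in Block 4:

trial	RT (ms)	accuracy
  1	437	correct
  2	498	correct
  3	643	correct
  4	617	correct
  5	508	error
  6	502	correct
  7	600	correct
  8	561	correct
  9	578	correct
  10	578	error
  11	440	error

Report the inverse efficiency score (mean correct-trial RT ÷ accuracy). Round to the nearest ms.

762 ms

Correct trials (n=8): 437, 498, 643, 617, 502, 600, 561, 578
Mean correct RT = 4436/8 = 554.5000 ms
Proportion correct = 8/11
IES = 554.5000 / (8/11) = 762.438 ms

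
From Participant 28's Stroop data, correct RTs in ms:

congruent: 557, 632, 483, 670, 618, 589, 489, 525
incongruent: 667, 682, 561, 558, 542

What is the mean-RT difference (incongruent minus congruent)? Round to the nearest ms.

M(congruent) = 4563/8 = 570.375
M(incongruent) = 3010/5 = 602.000
Difference = 602.000 − 570.375 = 31.625 ms

32 ms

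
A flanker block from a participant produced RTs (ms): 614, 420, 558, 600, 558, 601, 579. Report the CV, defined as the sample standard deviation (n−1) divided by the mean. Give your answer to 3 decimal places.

0.118

n = 7, Σ = 3930, M = 561.4286
Σ(x−M)² = 26151.714; s = √(26151.714/6) = 66.0198
CV = 66.0198 / 561.4286 = 0.11759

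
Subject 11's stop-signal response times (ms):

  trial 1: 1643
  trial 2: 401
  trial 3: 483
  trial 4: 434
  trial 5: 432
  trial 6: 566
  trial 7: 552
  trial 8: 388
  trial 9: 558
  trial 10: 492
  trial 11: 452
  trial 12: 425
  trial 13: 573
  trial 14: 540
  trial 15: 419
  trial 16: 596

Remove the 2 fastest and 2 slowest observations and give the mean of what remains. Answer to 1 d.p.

493.8 ms

Sorted: 388, 401, 419, 425, 432, 434, 452, 483, 492, 540, 552, 558, 566, 573, 596, 1643
Drop lowest 2 (388, 401) and highest 2 (596, 1643)
Remaining (n=12): Σ = 5926, mean = 5926/12 = 493.833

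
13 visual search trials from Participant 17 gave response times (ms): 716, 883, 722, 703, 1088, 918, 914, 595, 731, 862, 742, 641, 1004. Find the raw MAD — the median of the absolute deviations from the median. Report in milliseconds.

Sorted: 595, 641, 703, 716, 722, 731, 742, 862, 883, 914, 918, 1004, 1088 → median = 742
|x − 742|: 26, 141, 20, 39, 346, 176, 172, 147, 11, 120, 0, 101, 262
Sorted deviations: 0, 11, 20, 26, 39, 101, 120, 141, 147, 172, 176, 262, 346 → MAD = 120

120 ms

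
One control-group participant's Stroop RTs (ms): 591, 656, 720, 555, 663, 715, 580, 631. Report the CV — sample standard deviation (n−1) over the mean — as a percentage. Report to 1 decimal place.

9.6%

n = 8, Σ = 5111, M = 638.8750
Σ(x−M)² = 26106.875; s = √(26106.875/7) = 61.0701
CV = 61.0701 / 638.8750 = 0.09559 = 9.559%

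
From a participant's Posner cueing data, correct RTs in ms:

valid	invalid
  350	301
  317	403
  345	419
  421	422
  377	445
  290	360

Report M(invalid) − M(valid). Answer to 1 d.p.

M(valid) = 2100/6 = 350.000
M(invalid) = 2350/6 = 391.667
Difference = 391.667 − 350.000 = 41.667 ms

41.7 ms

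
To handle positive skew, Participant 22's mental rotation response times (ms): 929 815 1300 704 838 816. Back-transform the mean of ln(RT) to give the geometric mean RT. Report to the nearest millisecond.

883 ms

ln(RT): 6.8341, 6.7032, 7.1701, 6.5568, 6.7310, 6.7044
Mean ln(RT) = 40.6996/6 = 6.78327
Geometric mean = exp(6.78327) = 882.95 ms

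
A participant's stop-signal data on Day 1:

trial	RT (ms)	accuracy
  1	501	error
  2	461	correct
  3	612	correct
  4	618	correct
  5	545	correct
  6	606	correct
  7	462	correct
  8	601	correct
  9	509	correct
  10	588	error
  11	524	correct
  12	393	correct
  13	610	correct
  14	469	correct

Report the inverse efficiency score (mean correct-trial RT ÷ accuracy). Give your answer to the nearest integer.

623 ms

Correct trials (n=12): 461, 612, 618, 545, 606, 462, 601, 509, 524, 393, 610, 469
Mean correct RT = 6410/12 = 534.1667 ms
Proportion correct = 12/14
IES = 534.1667 / (12/14) = 623.194 ms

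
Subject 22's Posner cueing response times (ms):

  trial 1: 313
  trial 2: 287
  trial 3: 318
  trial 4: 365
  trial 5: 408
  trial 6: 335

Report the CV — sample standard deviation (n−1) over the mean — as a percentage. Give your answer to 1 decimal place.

n = 6, Σ = 2026, M = 337.6667
Σ(x−M)² = 9263.333; s = √(9263.333/5) = 43.0426
CV = 43.0426 / 337.6667 = 0.12747 = 12.747%

12.7%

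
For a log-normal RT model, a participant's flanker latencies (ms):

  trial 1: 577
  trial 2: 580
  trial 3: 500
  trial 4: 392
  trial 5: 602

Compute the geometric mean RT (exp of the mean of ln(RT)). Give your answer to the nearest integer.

524 ms

ln(RT): 6.3578, 6.3630, 6.2146, 5.9713, 6.4003
Mean ln(RT) = 31.3070/5 = 6.26140
Geometric mean = exp(6.26140) = 523.95 ms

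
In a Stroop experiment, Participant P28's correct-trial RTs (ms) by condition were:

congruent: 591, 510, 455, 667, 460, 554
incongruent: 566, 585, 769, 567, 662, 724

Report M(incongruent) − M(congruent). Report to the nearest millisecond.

M(congruent) = 3237/6 = 539.500
M(incongruent) = 3873/6 = 645.500
Difference = 645.500 − 539.500 = 106.000 ms

106 ms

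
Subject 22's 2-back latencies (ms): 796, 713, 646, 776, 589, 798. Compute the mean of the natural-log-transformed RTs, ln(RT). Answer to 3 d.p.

6.572

ln(RT): 6.6796, 6.5695, 6.4708, 6.6542, 6.3784, 6.6821
Σ ln(RT) = 39.4346
Mean = 39.4346/6 = 6.57243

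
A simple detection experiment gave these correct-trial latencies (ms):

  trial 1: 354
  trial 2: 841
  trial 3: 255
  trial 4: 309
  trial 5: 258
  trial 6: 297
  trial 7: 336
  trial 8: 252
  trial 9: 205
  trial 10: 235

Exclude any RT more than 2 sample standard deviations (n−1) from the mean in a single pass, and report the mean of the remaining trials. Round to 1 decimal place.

n = 10, ΣRT = 3342, M = 334.200
Σ(x−M)² = 304629.60; s = √(304629.60/9) = 183.978
Cutoffs: 334.200 ± 2·183.978 → [-33.8, 702.2]
Outside: 841 → excluded.
Retained (n=9): Σ = 2501, mean = 2501/9 = 277.889

277.9 ms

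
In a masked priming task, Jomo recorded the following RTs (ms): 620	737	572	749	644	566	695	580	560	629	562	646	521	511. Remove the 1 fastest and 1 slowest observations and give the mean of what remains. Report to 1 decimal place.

Sorted: 511, 521, 560, 562, 566, 572, 580, 620, 629, 644, 646, 695, 737, 749
Drop lowest 1 (511) and highest 1 (749)
Remaining (n=12): Σ = 7332, mean = 7332/12 = 611.000

611.0 ms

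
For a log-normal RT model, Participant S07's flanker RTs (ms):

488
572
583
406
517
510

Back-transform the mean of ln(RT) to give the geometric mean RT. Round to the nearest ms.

509 ms

ln(RT): 6.1903, 6.3491, 6.3682, 6.0064, 6.2480, 6.2344
Mean ln(RT) = 37.3964/6 = 6.23274
Geometric mean = exp(6.23274) = 509.15 ms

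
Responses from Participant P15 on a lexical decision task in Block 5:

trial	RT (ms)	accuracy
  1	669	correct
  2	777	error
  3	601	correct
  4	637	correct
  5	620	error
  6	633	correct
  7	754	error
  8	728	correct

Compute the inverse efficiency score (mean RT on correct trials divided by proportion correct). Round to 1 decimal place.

Correct trials (n=5): 669, 601, 637, 633, 728
Mean correct RT = 3268/5 = 653.6000 ms
Proportion correct = 5/8
IES = 653.6000 / (5/8) = 1045.760 ms

1045.8 ms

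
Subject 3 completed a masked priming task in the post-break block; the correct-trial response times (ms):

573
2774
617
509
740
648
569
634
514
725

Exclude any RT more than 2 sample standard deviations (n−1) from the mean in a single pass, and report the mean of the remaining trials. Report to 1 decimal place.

n = 10, ΣRT = 8303, M = 830.300
Σ(x−M)² = 4252236.10; s = √(4252236.10/9) = 687.365
Cutoffs: 830.300 ± 2·687.365 → [-544.4, 2205.0]
Outside: 2774 → excluded.
Retained (n=9): Σ = 5529, mean = 5529/9 = 614.333

614.3 ms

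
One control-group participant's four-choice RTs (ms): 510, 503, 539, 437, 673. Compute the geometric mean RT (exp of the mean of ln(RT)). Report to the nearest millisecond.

527 ms

ln(RT): 6.2344, 6.2206, 6.2897, 6.0799, 6.5117
Mean ln(RT) = 31.3364/5 = 6.26728
Geometric mean = exp(6.26728) = 527.04 ms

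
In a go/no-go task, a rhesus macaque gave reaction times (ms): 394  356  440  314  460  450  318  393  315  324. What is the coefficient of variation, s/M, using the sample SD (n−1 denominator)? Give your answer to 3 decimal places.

n = 10, Σ = 3764, M = 376.4000
Σ(x−M)² = 31272.400; s = √(31272.400/9) = 58.9467
CV = 58.9467 / 376.4000 = 0.15661

0.157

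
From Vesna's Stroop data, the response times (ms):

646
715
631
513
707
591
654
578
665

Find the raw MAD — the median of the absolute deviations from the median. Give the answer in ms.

Sorted: 513, 578, 591, 631, 646, 654, 665, 707, 715 → median = 646
|x − 646|: 0, 69, 15, 133, 61, 55, 8, 68, 19
Sorted deviations: 0, 8, 15, 19, 55, 61, 68, 69, 133 → MAD = 55

55 ms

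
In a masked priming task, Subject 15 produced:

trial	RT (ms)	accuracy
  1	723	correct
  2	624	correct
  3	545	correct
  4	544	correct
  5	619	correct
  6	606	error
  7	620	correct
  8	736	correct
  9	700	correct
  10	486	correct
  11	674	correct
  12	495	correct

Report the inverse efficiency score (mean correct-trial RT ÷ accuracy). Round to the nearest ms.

671 ms

Correct trials (n=11): 723, 624, 545, 544, 619, 620, 736, 700, 486, 674, 495
Mean correct RT = 6766/11 = 615.0909 ms
Proportion correct = 11/12
IES = 615.0909 / (11/12) = 671.008 ms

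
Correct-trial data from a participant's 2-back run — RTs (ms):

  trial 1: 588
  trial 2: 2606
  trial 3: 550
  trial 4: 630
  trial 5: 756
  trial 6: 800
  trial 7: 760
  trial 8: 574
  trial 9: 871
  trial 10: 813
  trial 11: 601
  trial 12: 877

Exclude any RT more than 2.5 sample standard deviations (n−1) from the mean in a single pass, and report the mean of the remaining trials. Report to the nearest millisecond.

n = 12, ΣRT = 10426, M = 868.833
Σ(x−M)² = 3446475.67; s = √(3446475.67/11) = 559.746
Cutoffs: 868.833 ± 2.5·559.746 → [-530.5, 2268.2]
Outside: 2606 → excluded.
Retained (n=11): Σ = 7820, mean = 7820/11 = 710.909

711 ms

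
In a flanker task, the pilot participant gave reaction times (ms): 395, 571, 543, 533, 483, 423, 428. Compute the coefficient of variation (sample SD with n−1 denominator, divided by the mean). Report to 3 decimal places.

0.142

n = 7, Σ = 3376, M = 482.2857
Σ(x−M)² = 28209.429; s = √(28209.429/6) = 68.5680
CV = 68.5680 / 482.2857 = 0.14217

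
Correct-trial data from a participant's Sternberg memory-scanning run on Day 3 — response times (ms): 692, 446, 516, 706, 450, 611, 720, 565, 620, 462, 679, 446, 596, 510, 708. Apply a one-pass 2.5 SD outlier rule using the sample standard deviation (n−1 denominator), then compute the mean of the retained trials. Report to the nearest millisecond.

582 ms

n = 15, ΣRT = 8727, M = 581.800
Σ(x−M)² = 152930.40; s = √(152930.40/14) = 104.516
Cutoffs: 581.800 ± 2.5·104.516 → [320.5, 843.1]
No RTs fall outside the cutoffs; all 15 retained. Mean = 8727/15 = 581.800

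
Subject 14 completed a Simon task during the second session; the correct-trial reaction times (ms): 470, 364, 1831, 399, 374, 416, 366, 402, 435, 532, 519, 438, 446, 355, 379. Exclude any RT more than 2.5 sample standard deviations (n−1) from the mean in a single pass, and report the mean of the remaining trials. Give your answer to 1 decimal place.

n = 15, ΣRT = 7726, M = 515.067
Σ(x−M)² = 1896280.93; s = √(1896280.93/14) = 368.033
Cutoffs: 515.067 ± 2.5·368.033 → [-405.0, 1435.2]
Outside: 1831 → excluded.
Retained (n=14): Σ = 5895, mean = 5895/14 = 421.071

421.1 ms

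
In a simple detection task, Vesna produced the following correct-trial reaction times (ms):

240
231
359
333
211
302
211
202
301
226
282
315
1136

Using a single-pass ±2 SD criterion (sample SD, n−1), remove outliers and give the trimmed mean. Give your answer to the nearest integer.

268 ms

n = 13, ΣRT = 4349, M = 334.538
Σ(x−M)² = 727795.23; s = √(727795.23/12) = 246.271
Cutoffs: 334.538 ± 2·246.271 → [-158.0, 827.1]
Outside: 1136 → excluded.
Retained (n=12): Σ = 3213, mean = 3213/12 = 267.750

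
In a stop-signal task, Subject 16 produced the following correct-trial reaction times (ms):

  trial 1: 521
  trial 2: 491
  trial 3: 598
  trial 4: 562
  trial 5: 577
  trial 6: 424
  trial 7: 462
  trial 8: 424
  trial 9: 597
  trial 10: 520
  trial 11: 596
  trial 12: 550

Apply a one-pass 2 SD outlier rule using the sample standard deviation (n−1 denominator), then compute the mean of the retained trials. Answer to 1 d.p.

526.8 ms

n = 12, ΣRT = 6322, M = 526.833
Σ(x−M)² = 45779.67; s = √(45779.67/11) = 64.512
Cutoffs: 526.833 ± 2·64.512 → [397.8, 655.9]
No RTs fall outside the cutoffs; all 12 retained. Mean = 6322/12 = 526.833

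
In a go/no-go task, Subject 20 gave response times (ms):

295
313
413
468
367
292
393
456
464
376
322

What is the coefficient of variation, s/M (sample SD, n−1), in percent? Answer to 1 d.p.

n = 11, Σ = 4159, M = 378.0909
Σ(x−M)² = 44800.909; s = √(44800.909/10) = 66.9335
CV = 66.9335 / 378.0909 = 0.17703 = 17.703%

17.7%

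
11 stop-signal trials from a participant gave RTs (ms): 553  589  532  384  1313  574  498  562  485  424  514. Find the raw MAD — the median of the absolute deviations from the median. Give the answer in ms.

Sorted: 384, 424, 485, 498, 514, 532, 553, 562, 574, 589, 1313 → median = 532
|x − 532|: 21, 57, 0, 148, 781, 42, 34, 30, 47, 108, 18
Sorted deviations: 0, 18, 21, 30, 34, 42, 47, 57, 108, 148, 781 → MAD = 42

42 ms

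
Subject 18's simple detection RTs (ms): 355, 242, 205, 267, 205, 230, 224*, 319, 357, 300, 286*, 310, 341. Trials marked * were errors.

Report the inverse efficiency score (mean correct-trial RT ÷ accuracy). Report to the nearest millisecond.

336 ms

Correct trials (n=11): 355, 242, 205, 267, 205, 230, 319, 357, 300, 310, 341
Mean correct RT = 3131/11 = 284.6364 ms
Proportion correct = 11/13
IES = 284.6364 / (11/13) = 336.388 ms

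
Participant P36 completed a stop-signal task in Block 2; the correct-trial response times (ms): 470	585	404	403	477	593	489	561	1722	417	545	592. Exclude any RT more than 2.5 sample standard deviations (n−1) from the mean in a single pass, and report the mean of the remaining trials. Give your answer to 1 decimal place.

503.3 ms

n = 12, ΣRT = 7258, M = 604.833
Σ(x−M)² = 1418551.67; s = √(1418551.67/11) = 359.109
Cutoffs: 604.833 ± 2.5·359.109 → [-292.9, 1502.6]
Outside: 1722 → excluded.
Retained (n=11): Σ = 5536, mean = 5536/11 = 503.273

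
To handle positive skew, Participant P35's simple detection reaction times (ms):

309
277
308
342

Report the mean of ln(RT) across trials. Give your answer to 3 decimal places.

ln(RT): 5.7333, 5.6240, 5.7301, 5.8348
Σ ln(RT) = 22.9223
Mean = 22.9223/4 = 5.73057

5.731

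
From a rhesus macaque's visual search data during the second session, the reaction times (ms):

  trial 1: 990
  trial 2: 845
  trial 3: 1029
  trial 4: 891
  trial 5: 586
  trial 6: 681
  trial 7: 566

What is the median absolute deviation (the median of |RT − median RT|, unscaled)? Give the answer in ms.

164 ms

Sorted: 566, 586, 681, 845, 891, 990, 1029 → median = 845
|x − 845|: 145, 0, 184, 46, 259, 164, 279
Sorted deviations: 0, 46, 145, 164, 184, 259, 279 → MAD = 164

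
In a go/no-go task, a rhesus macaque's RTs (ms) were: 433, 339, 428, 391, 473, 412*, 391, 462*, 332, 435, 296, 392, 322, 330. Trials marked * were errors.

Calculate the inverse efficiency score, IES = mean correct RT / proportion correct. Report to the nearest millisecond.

Correct trials (n=12): 433, 339, 428, 391, 473, 391, 332, 435, 296, 392, 322, 330
Mean correct RT = 4562/12 = 380.1667 ms
Proportion correct = 12/14
IES = 380.1667 / (12/14) = 443.528 ms

444 ms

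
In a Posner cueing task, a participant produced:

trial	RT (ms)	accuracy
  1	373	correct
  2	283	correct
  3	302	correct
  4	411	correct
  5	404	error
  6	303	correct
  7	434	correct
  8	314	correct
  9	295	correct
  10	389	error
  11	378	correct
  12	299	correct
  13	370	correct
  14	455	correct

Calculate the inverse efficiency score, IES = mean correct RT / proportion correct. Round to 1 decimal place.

Correct trials (n=12): 373, 283, 302, 411, 303, 434, 314, 295, 378, 299, 370, 455
Mean correct RT = 4217/12 = 351.4167 ms
Proportion correct = 12/14
IES = 351.4167 / (12/14) = 409.986 ms

410.0 ms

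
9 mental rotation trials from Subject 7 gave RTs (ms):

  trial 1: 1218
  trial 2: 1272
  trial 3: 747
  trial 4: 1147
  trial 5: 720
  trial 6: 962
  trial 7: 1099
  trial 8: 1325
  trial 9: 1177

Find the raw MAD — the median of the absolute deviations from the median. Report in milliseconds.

Sorted: 720, 747, 962, 1099, 1147, 1177, 1218, 1272, 1325 → median = 1147
|x − 1147|: 71, 125, 400, 0, 427, 185, 48, 178, 30
Sorted deviations: 0, 30, 48, 71, 125, 178, 185, 400, 427 → MAD = 125

125 ms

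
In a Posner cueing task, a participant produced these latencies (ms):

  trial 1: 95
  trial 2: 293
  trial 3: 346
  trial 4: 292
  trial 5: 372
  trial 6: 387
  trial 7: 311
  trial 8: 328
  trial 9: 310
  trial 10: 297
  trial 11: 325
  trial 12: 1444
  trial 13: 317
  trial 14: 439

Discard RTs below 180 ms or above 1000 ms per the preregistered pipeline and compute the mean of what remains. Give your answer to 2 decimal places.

Excluded: 95, 1444
Retained (n=12): Σ = 4017
Mean = 4017/12 = 334.7500

334.75 ms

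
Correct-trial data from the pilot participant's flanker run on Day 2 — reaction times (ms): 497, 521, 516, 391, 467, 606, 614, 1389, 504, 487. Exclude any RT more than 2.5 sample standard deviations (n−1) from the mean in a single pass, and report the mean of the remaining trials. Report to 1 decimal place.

511.4 ms

n = 10, ΣRT = 5992, M = 599.200
Σ(x−M)² = 730007.60; s = √(730007.60/9) = 284.802
Cutoffs: 599.200 ± 2.5·284.802 → [-112.8, 1311.2]
Outside: 1389 → excluded.
Retained (n=9): Σ = 4603, mean = 4603/9 = 511.444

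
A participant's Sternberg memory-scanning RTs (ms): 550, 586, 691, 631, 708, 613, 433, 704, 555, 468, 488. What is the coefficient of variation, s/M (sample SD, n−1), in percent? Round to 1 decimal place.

n = 11, Σ = 6427, M = 584.2727
Σ(x−M)² = 91748.182; s = √(91748.182/10) = 95.7853
CV = 95.7853 / 584.2727 = 0.16394 = 16.394%

16.4%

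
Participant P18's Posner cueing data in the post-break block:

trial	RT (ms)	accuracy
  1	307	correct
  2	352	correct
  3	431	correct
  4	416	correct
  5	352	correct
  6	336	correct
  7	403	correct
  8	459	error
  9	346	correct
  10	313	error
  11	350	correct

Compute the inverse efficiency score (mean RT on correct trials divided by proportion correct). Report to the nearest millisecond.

447 ms

Correct trials (n=9): 307, 352, 431, 416, 352, 336, 403, 346, 350
Mean correct RT = 3293/9 = 365.8889 ms
Proportion correct = 9/11
IES = 365.8889 / (9/11) = 447.198 ms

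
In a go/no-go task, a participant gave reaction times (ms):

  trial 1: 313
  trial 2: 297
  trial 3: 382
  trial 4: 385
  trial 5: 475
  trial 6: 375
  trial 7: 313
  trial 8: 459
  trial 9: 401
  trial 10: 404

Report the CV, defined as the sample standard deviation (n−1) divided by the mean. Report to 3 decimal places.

n = 10, Σ = 3804, M = 380.4000
Σ(x−M)² = 32202.400; s = √(32202.400/9) = 59.8168
CV = 59.8168 / 380.4000 = 0.15725

0.157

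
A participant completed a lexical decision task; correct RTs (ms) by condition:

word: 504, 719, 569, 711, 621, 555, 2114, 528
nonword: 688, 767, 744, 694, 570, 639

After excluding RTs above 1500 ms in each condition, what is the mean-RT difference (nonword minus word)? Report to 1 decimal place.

82.7 ms

word: exclude 2114
M(word) = 4207/7 = 601.000
M(nonword) = 4102/6 = 683.667
Difference = 683.667 − 601.000 = 82.667 ms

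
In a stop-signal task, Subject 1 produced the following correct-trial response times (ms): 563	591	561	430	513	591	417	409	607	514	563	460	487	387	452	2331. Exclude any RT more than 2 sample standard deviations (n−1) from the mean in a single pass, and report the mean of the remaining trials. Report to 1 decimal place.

503.0 ms

n = 16, ΣRT = 9876, M = 617.250
Σ(x−M)² = 3209547.00; s = √(3209547.00/15) = 462.569
Cutoffs: 617.250 ± 2·462.569 → [-307.9, 1542.4]
Outside: 2331 → excluded.
Retained (n=15): Σ = 7545, mean = 7545/15 = 503.000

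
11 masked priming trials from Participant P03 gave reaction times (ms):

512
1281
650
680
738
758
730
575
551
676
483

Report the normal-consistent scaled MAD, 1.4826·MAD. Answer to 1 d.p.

Sorted: 483, 512, 551, 575, 650, 676, 680, 730, 738, 758, 1281 → median = 676
|x − 676| sorted: 0, 4, 26, 54, 62, 82, 101, 125, 164, 193, 605 → MAD = 82
Robust SD ≈ 1.4826 × 82 = 121.573

121.6 ms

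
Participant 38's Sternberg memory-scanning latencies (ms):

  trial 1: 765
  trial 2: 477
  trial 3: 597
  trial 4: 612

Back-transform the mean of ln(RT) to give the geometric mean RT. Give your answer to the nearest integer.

604 ms

ln(RT): 6.6399, 6.1675, 6.3919, 6.4167
Mean ln(RT) = 25.6160/4 = 6.40401
Geometric mean = exp(6.40401) = 604.26 ms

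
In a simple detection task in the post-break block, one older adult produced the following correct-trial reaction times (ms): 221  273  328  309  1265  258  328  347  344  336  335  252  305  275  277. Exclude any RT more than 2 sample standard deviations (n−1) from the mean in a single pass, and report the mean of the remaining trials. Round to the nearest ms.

n = 15, ΣRT = 5453, M = 363.533
Σ(x−M)² = 891209.73; s = √(891209.73/14) = 252.305
Cutoffs: 363.533 ± 2·252.305 → [-141.1, 868.1]
Outside: 1265 → excluded.
Retained (n=14): Σ = 4188, mean = 4188/14 = 299.143

299 ms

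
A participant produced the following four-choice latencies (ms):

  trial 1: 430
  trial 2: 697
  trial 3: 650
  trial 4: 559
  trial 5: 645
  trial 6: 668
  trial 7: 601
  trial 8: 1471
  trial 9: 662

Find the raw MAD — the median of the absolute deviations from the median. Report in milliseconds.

47 ms

Sorted: 430, 559, 601, 645, 650, 662, 668, 697, 1471 → median = 650
|x − 650|: 220, 47, 0, 91, 5, 18, 49, 821, 12
Sorted deviations: 0, 5, 12, 18, 47, 49, 91, 220, 821 → MAD = 47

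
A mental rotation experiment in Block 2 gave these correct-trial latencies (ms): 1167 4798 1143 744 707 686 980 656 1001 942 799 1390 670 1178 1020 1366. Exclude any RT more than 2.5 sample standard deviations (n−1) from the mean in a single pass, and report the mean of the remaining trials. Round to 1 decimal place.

963.3 ms

n = 16, ΣRT = 19247, M = 1202.938
Σ(x−M)² = 14653726.94; s = √(14653726.94/15) = 988.390
Cutoffs: 1202.938 ± 2.5·988.390 → [-1268.0, 3673.9]
Outside: 4798 → excluded.
Retained (n=15): Σ = 14449, mean = 14449/15 = 963.267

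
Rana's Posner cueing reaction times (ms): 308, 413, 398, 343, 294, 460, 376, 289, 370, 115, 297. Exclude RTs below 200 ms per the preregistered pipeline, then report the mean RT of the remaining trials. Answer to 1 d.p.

Excluded: 115
Retained (n=10): Σ = 3548
Mean = 3548/10 = 354.8000

354.8 ms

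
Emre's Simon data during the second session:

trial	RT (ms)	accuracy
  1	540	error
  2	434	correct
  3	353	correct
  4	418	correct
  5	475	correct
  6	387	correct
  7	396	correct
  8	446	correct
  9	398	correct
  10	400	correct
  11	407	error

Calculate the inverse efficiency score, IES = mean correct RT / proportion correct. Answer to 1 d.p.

Correct trials (n=9): 434, 353, 418, 475, 387, 396, 446, 398, 400
Mean correct RT = 3707/9 = 411.8889 ms
Proportion correct = 9/11
IES = 411.8889 / (9/11) = 503.420 ms

503.4 ms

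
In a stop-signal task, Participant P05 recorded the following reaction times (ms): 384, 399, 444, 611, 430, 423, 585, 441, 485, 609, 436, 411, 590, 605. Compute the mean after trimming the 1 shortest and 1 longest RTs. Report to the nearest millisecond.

Sorted: 384, 399, 411, 423, 430, 436, 441, 444, 485, 585, 590, 605, 609, 611
Drop lowest 1 (384) and highest 1 (611)
Remaining (n=12): Σ = 5858, mean = 5858/12 = 488.167

488 ms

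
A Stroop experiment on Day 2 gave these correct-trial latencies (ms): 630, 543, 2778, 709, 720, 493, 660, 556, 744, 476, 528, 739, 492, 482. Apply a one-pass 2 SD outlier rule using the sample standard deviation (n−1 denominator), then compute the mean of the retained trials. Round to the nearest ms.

n = 14, ΣRT = 10550, M = 753.571
Σ(x−M)² = 4547125.43; s = √(4547125.43/13) = 591.421
Cutoffs: 753.571 ± 2·591.421 → [-429.3, 1936.4]
Outside: 2778 → excluded.
Retained (n=13): Σ = 7772, mean = 7772/13 = 597.846

598 ms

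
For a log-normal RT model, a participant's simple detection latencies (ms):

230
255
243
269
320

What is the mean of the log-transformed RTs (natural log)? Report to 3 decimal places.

5.567

ln(RT): 5.4381, 5.5413, 5.4931, 5.5947, 5.7683
Σ ln(RT) = 27.8354
Mean = 27.8354/5 = 5.56709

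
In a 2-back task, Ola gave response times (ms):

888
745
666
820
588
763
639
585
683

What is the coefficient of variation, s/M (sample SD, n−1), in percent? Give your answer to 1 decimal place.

n = 9, Σ = 6377, M = 708.5556
Σ(x−M)² = 86014.222; s = √(86014.222/8) = 103.6908
CV = 103.6908 / 708.5556 = 0.14634 = 14.634%

14.6%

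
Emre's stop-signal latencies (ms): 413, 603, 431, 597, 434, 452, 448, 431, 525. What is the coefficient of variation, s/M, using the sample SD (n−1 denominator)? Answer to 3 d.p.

n = 9, Σ = 4334, M = 481.5556
Σ(x−M)² = 44036.222; s = √(44036.222/8) = 74.1925
CV = 74.1925 / 481.5556 = 0.15407

0.154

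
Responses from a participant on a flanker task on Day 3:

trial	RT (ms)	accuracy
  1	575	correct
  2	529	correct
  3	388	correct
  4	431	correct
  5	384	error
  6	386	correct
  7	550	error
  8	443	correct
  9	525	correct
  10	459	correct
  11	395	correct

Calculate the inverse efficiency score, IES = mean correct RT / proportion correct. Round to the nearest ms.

Correct trials (n=9): 575, 529, 388, 431, 386, 443, 525, 459, 395
Mean correct RT = 4131/9 = 459.0000 ms
Proportion correct = 9/11
IES = 459.0000 / (9/11) = 561.000 ms

561 ms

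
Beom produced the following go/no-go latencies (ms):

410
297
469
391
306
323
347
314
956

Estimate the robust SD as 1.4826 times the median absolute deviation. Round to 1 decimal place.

Sorted: 297, 306, 314, 323, 347, 391, 410, 469, 956 → median = 347
|x − 347| sorted: 0, 24, 33, 41, 44, 50, 63, 122, 609 → MAD = 44
Robust SD ≈ 1.4826 × 44 = 65.234

65.2 ms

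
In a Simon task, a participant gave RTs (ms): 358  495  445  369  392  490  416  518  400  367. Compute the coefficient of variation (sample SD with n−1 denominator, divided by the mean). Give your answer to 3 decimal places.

0.138

n = 10, Σ = 4250, M = 425.0000
Σ(x−M)² = 30958.000; s = √(30958.000/9) = 58.6496
CV = 58.6496 / 425.0000 = 0.13800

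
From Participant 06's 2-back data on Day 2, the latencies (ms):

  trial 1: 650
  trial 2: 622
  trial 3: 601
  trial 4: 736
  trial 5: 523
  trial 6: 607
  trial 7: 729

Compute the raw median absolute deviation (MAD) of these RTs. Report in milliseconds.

Sorted: 523, 601, 607, 622, 650, 729, 736 → median = 622
|x − 622|: 28, 0, 21, 114, 99, 15, 107
Sorted deviations: 0, 15, 21, 28, 99, 107, 114 → MAD = 28

28 ms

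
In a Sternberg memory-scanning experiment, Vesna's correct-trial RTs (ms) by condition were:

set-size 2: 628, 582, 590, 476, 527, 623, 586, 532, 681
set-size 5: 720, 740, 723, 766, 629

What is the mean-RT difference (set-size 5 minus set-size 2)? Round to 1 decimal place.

135.0 ms

M(set-size 2) = 5225/9 = 580.556
M(set-size 5) = 3578/5 = 715.600
Difference = 715.600 − 580.556 = 135.044 ms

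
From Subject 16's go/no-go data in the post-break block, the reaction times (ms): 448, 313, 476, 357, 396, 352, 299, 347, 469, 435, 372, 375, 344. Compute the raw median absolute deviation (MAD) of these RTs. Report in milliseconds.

28 ms

Sorted: 299, 313, 344, 347, 352, 357, 372, 375, 396, 435, 448, 469, 476 → median = 372
|x − 372|: 76, 59, 104, 15, 24, 20, 73, 25, 97, 63, 0, 3, 28
Sorted deviations: 0, 3, 15, 20, 24, 25, 28, 59, 63, 73, 76, 97, 104 → MAD = 28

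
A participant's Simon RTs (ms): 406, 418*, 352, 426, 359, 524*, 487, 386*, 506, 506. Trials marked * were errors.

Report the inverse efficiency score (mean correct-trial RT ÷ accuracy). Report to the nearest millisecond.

Correct trials (n=7): 406, 352, 426, 359, 487, 506, 506
Mean correct RT = 3042/7 = 434.5714 ms
Proportion correct = 7/10
IES = 434.5714 / (7/10) = 620.816 ms

621 ms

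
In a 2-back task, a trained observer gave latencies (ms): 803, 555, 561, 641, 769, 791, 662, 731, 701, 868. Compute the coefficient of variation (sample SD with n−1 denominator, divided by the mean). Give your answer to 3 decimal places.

n = 10, Σ = 7082, M = 708.2000
Σ(x−M)² = 97435.600; s = √(97435.600/9) = 104.0489
CV = 104.0489 / 708.2000 = 0.14692

0.147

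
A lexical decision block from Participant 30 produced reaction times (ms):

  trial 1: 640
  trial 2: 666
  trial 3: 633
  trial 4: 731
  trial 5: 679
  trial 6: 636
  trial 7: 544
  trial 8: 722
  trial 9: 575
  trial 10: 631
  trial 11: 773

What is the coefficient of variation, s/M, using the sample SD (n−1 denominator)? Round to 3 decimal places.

n = 11, Σ = 7230, M = 657.2727
Σ(x−M)² = 45196.182; s = √(45196.182/10) = 67.2281
CV = 67.2281 / 657.2727 = 0.10228

0.102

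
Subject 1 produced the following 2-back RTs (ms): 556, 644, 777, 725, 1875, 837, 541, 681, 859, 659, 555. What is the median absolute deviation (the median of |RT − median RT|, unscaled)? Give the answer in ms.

125 ms

Sorted: 541, 555, 556, 644, 659, 681, 725, 777, 837, 859, 1875 → median = 681
|x − 681|: 125, 37, 96, 44, 1194, 156, 140, 0, 178, 22, 126
Sorted deviations: 0, 22, 37, 44, 96, 125, 126, 140, 156, 178, 1194 → MAD = 125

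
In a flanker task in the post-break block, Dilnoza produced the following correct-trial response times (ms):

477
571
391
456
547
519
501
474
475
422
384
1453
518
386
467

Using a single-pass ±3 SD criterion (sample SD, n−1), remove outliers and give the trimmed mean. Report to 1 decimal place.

470.6 ms

n = 15, ΣRT = 8041, M = 536.067
Σ(x−M)² = 945904.93; s = √(945904.93/14) = 259.932
Cutoffs: 536.067 ± 3·259.932 → [-243.7, 1315.9]
Outside: 1453 → excluded.
Retained (n=14): Σ = 6588, mean = 6588/14 = 470.571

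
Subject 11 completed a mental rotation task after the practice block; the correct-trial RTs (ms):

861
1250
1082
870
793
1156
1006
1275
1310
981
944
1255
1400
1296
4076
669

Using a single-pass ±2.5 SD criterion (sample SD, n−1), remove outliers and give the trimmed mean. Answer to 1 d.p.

1076.5 ms

n = 16, ΣRT = 20224, M = 1264.000
Σ(x−M)² = 9116730.00; s = √(9116730.00/15) = 779.604
Cutoffs: 1264.000 ± 2.5·779.604 → [-685.0, 3213.0]
Outside: 4076 → excluded.
Retained (n=15): Σ = 16148, mean = 16148/15 = 1076.533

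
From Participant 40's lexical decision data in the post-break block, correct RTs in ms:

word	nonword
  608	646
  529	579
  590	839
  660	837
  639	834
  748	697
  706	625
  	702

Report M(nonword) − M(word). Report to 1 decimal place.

M(word) = 4480/7 = 640.000
M(nonword) = 5759/8 = 719.875
Difference = 719.875 − 640.000 = 79.875 ms

79.9 ms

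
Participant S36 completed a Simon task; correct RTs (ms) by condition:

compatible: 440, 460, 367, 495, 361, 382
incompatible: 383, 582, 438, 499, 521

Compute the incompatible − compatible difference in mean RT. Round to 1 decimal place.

M(compatible) = 2505/6 = 417.500
M(incompatible) = 2423/5 = 484.600
Difference = 484.600 − 417.500 = 67.100 ms

67.1 ms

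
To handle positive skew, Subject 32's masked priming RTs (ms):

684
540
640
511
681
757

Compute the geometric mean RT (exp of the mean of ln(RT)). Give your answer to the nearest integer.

ln(RT): 6.5280, 6.2916, 6.4615, 6.2364, 6.5236, 6.6294
Mean ln(RT) = 38.6703/6 = 6.44505
Geometric mean = exp(6.44505) = 629.58 ms

630 ms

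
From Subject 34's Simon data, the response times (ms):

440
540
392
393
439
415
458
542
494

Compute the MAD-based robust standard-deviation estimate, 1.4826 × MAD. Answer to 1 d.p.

Sorted: 392, 393, 415, 439, 440, 458, 494, 540, 542 → median = 440
|x − 440| sorted: 0, 1, 18, 25, 47, 48, 54, 100, 102 → MAD = 47
Robust SD ≈ 1.4826 × 47 = 69.682

69.7 ms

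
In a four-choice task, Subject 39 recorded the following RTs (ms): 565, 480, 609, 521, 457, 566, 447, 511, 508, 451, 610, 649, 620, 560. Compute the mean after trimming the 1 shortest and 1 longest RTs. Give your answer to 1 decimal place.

538.2 ms

Sorted: 447, 451, 457, 480, 508, 511, 521, 560, 565, 566, 609, 610, 620, 649
Drop lowest 1 (447) and highest 1 (649)
Remaining (n=12): Σ = 6458, mean = 6458/12 = 538.167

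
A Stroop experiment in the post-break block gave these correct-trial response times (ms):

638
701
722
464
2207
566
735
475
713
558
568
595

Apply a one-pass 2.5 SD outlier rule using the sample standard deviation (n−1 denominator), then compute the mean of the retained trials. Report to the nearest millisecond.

n = 12, ΣRT = 8942, M = 745.167
Σ(x−M)² = 2425181.67; s = √(2425181.67/11) = 469.543
Cutoffs: 745.167 ± 2.5·469.543 → [-428.7, 1919.0]
Outside: 2207 → excluded.
Retained (n=11): Σ = 6735, mean = 6735/11 = 612.273

612 ms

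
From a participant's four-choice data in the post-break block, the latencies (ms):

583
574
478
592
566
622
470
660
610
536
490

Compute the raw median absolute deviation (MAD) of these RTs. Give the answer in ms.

38 ms

Sorted: 470, 478, 490, 536, 566, 574, 583, 592, 610, 622, 660 → median = 574
|x − 574|: 9, 0, 96, 18, 8, 48, 104, 86, 36, 38, 84
Sorted deviations: 0, 8, 9, 18, 36, 38, 48, 84, 86, 96, 104 → MAD = 38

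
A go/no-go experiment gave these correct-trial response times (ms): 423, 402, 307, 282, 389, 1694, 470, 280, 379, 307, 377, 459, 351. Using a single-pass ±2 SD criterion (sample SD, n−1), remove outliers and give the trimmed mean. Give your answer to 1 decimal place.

368.8 ms

n = 13, ΣRT = 6120, M = 470.769
Σ(x−M)² = 1667356.31; s = √(1667356.31/12) = 372.755
Cutoffs: 470.769 ± 2·372.755 → [-274.7, 1216.3]
Outside: 1694 → excluded.
Retained (n=12): Σ = 4426, mean = 4426/12 = 368.833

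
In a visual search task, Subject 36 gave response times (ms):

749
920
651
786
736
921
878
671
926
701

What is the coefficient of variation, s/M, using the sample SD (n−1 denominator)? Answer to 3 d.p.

0.137

n = 10, Σ = 7939, M = 793.9000
Σ(x−M)² = 106164.900; s = √(106164.900/9) = 108.6099
CV = 108.6099 / 793.9000 = 0.13681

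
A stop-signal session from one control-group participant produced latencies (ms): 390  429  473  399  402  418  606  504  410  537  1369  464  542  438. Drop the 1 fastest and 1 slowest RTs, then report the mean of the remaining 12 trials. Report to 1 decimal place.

468.5 ms

Sorted: 390, 399, 402, 410, 418, 429, 438, 464, 473, 504, 537, 542, 606, 1369
Drop lowest 1 (390) and highest 1 (1369)
Remaining (n=12): Σ = 5622, mean = 5622/12 = 468.500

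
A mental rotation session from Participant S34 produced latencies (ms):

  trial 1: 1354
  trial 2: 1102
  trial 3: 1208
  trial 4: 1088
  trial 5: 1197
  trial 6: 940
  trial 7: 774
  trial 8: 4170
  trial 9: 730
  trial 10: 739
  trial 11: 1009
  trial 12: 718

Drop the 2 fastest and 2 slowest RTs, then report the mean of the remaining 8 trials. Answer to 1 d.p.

Sorted: 718, 730, 739, 774, 940, 1009, 1088, 1102, 1197, 1208, 1354, 4170
Drop lowest 2 (718, 730) and highest 2 (1354, 4170)
Remaining (n=8): Σ = 8057, mean = 8057/8 = 1007.125

1007.1 ms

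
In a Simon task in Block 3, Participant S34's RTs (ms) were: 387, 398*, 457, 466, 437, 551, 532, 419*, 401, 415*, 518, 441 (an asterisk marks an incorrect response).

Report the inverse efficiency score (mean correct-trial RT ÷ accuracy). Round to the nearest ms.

621 ms

Correct trials (n=9): 387, 457, 466, 437, 551, 532, 401, 518, 441
Mean correct RT = 4190/9 = 465.5556 ms
Proportion correct = 9/12
IES = 465.5556 / (9/12) = 620.741 ms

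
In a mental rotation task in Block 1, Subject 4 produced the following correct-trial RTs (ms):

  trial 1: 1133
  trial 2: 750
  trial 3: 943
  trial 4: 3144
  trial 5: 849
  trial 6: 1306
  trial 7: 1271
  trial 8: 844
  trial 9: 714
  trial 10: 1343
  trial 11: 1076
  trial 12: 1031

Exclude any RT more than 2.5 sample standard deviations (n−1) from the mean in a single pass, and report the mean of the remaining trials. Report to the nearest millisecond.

1024 ms

n = 12, ΣRT = 14404, M = 1200.333
Σ(x−M)² = 4618968.67; s = √(4618968.67/11) = 648.002
Cutoffs: 1200.333 ± 2.5·648.002 → [-419.7, 2820.3]
Outside: 3144 → excluded.
Retained (n=11): Σ = 11260, mean = 11260/11 = 1023.636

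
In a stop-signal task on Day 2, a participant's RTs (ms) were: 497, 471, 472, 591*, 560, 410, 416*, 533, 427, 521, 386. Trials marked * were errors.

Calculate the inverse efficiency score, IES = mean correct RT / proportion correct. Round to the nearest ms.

581 ms

Correct trials (n=9): 497, 471, 472, 560, 410, 533, 427, 521, 386
Mean correct RT = 4277/9 = 475.2222 ms
Proportion correct = 9/11
IES = 475.2222 / (9/11) = 580.827 ms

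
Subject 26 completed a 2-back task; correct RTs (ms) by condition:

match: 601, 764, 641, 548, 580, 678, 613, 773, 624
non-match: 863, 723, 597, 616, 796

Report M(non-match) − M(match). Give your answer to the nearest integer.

72 ms

M(match) = 5822/9 = 646.889
M(non-match) = 3595/5 = 719.000
Difference = 719.000 − 646.889 = 72.111 ms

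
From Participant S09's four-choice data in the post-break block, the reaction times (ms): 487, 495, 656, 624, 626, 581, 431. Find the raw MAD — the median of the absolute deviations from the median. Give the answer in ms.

Sorted: 431, 487, 495, 581, 624, 626, 656 → median = 581
|x − 581|: 94, 86, 75, 43, 45, 0, 150
Sorted deviations: 0, 43, 45, 75, 86, 94, 150 → MAD = 75

75 ms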